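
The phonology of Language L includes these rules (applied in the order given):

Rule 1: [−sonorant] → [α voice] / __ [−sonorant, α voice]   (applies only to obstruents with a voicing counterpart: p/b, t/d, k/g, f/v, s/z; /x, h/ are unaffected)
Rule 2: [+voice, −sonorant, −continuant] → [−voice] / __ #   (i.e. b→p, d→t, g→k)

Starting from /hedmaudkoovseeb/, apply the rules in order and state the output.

Rule 1 (regressive voicing assimilation): /d/ precedes the voiceless obstruent /k/, so it devoices to [t] by assimilation. /v/ precedes the voiceless obstruent /s/, so it devoices to [f] by assimilation. /hedmaudkoovseeb/ → hedmautkoofseeb.
Rule 2 (final devoicing): /b/ is a voiced stop in word-final position, so it devoices to [p]. /hedmautkoofseeb/ → hedmautkoofseep.

hedmautkoofseep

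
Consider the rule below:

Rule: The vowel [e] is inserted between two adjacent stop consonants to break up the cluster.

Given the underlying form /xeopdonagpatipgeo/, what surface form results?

/p/ and /d/ form a stop–stop cluster, so [e] is inserted between them.
/g/ and /p/ form a stop–stop cluster, so [e] is inserted between them.
/p/ and /g/ form a stop–stop cluster, so [e] is inserted between them.
Surface form: [xeopedonagepatipegeo].

xeopedonagepatipegeo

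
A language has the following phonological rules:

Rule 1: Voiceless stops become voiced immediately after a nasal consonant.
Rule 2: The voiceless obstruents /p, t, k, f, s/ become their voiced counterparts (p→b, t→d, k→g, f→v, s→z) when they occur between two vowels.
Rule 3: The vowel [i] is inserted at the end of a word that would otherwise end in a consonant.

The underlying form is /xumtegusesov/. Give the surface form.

xumdeguzezovi

Rule 1 (post-nasal voicing): /t/ is a voiceless stop immediately after the nasal /m/, so it voices to [d]. /xumtegusesov/ → xumdegusesov.
Rule 2 (intervocalic voicing): /s/ is a voiceless obstruent between vowels /u/ and /e/, so it voices to [z]. /s/ is a voiceless obstruent between vowels /e/ and /o/, so it voices to [z]. /xumdegusesov/ → xumdeguzezov.
Rule 3 (final i-epenthesis): the form ends in the consonant /v/, so [i] is inserted word-finally. /xumdeguzezov/ → xumdeguzezovi.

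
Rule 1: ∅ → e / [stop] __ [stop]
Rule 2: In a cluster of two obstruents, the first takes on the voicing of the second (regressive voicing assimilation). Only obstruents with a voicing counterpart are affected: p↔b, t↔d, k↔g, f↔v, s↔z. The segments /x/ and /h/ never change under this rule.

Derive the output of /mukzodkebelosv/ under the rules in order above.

mugzodekebelozv

Rule 1 (stop-cluster e-epenthesis): /d/ and /k/ form a stop–stop cluster, so [e] is inserted between them. /mukzodkebelosv/ → mukzodekebelosv.
Rule 2 (regressive voicing assimilation): /k/ precedes the voiced obstruent /z/, so it voices to [g] by assimilation. /s/ precedes the voiced obstruent /v/, so it voices to [z] by assimilation. /mukzodekebelosv/ → mugzodekebelozv.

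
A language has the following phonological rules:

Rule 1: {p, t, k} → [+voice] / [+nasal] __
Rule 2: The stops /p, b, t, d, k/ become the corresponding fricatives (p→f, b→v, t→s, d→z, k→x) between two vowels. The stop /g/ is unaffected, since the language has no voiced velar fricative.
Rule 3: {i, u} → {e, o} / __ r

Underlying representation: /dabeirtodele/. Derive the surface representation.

daveertozele

Rule 1 (post-nasal voicing): no segment meets the environment; /dabeirtodele/ is unchanged.
Rule 2 (intervocalic spirantization): /b/ is a stop between vowels /a/ and /e/, so it spirantizes to the fricative [v]. /d/ is a stop between vowels /o/ and /e/, so it spirantizes to the fricative [z]. /dabeirtodele/ → daveirtozele.
Rule 3 (pre-rhotic lowering): /i/ is a high vowel immediately before /r/, so it lowers to [e]. /daveirtozele/ → daveertozele.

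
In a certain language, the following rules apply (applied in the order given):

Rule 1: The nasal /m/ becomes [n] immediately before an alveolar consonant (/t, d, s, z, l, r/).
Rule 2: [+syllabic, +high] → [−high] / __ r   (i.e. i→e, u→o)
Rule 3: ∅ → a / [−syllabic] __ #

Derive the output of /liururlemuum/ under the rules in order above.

Rule 1 (nasal place assimilation): no segment meets the environment; /liururlemuum/ is unchanged.
Rule 2 (pre-rhotic lowering): /u/ is a high vowel immediately before /r/, so it lowers to [o]. /u/ is a high vowel immediately before /r/, so it lowers to [o]. /liururlemuum/ → liororlemuum.
Rule 3 (final a-epenthesis): the form ends in the consonant /m/, so [a] is inserted word-finally. /liororlemuum/ → liororlemuuma.

liororlemuuma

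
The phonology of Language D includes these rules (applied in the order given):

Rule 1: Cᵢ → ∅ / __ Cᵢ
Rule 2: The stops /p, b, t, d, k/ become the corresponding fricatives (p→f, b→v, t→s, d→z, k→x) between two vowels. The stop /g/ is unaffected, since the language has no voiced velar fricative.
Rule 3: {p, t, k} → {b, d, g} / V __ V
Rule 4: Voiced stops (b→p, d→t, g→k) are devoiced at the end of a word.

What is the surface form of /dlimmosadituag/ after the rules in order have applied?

Rule 1 (degemination): /mm/ is a geminate; the first /m/ deletes. /dlimmosadituag/ → dlimosadituag.
Rule 2 (intervocalic spirantization): /d/ is a stop between vowels /a/ and /i/, so it spirantizes to the fricative [z]. /t/ is a stop between vowels /i/ and /u/, so it spirantizes to the fricative [s]. /dlimosadituag/ → dlimosazisuag.
Rule 3 (intervocalic voicing): no segment meets the environment; /dlimosazisuag/ is unchanged.
Rule 4 (final devoicing): /g/ is a voiced stop in word-final position, so it devoices to [k]. /dlimosazisuag/ → dlimosazisuak.

dlimosazisuak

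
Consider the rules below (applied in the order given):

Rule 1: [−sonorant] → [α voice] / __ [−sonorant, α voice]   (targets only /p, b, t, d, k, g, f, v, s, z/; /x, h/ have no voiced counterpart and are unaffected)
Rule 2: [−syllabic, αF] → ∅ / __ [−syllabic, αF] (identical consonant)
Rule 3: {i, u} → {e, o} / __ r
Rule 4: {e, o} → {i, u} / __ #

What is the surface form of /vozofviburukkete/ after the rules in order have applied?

vozoviboruketi

Rule 1 (regressive voicing assimilation): /f/ precedes the voiced obstruent /v/, so it voices to [v] by assimilation. /vozofviburukkete/ → vozovviburukkete.
Rule 2 (degemination): /vv/ is a geminate; the first /v/ deletes. /kk/ is a geminate; the first /k/ deletes. /vozovviburukkete/ → vozoviburukete.
Rule 3 (pre-rhotic lowering): /u/ is a high vowel immediately before /r/, so it lowers to [o]. /vozoviburukete/ → vozoviborukete.
Rule 4 (final vowel raising): /e/ is a mid vowel in word-final position, so it raises to [i]. /vozoviborukete/ → vozoviboruketi.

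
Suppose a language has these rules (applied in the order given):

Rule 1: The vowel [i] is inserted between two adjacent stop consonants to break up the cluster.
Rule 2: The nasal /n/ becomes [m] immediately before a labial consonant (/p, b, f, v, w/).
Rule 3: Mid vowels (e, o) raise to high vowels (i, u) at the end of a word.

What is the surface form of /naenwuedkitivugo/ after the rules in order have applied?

Rule 1 (stop-cluster i-epenthesis): /d/ and /k/ form a stop–stop cluster, so [i] is inserted between them. /naenwuedkitivugo/ → naenwuedikitivugo.
Rule 2 (nasal place assimilation): /n/ precedes the labial consonant /w/, so it assimilates in place to [m]. /naenwuedikitivugo/ → naemwuedikitivugo.
Rule 3 (final vowel raising): /o/ is a mid vowel in word-final position, so it raises to [u]. /naemwuedikitivugo/ → naemwuedikitivugu.

naemwuedikitivugu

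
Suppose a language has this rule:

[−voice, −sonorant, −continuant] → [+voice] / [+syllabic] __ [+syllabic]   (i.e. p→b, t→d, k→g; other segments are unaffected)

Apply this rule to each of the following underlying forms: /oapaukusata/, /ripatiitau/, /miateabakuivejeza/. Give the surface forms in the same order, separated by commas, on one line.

/oapaukusata/: /p/ is a voiceless stop between vowels /a/ and /a/, so it voices to [b]. /k/ is a voiceless stop between vowels /u/ and /u/, so it voices to [g]. /t/ is a voiceless stop between vowels /a/ and /a/, so it voices to [d]. → [oabaugusada].
/ripatiitau/: /p/ is a voiceless stop between vowels /i/ and /a/, so it voices to [b]. /t/ is a voiceless stop between vowels /a/ and /i/, so it voices to [d]. /t/ is a voiceless stop between vowels /i/ and /a/, so it voices to [d]. → [ribadiidau].
/miateabakuivejeza/: /t/ is a voiceless stop between vowels /a/ and /e/, so it voices to [d]. /k/ is a voiceless stop between vowels /a/ and /u/, so it voices to [g]. → [miadeabaguivejeza].

oabaugusada, ribadiidau, miadeabaguivejeza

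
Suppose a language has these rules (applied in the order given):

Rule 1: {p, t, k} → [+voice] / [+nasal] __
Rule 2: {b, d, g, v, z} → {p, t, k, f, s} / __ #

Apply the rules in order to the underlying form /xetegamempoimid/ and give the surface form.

xetegamemboimit

Rule 1 (post-nasal voicing): /p/ is a voiceless stop immediately after the nasal /m/, so it voices to [b]. /xetegamempoimid/ → xetegamemboimid.
Rule 2 (final devoicing): /d/ is a voiced obstruent in word-final position, so it devoices to [t]. /xetegamemboimid/ → xetegamemboimit.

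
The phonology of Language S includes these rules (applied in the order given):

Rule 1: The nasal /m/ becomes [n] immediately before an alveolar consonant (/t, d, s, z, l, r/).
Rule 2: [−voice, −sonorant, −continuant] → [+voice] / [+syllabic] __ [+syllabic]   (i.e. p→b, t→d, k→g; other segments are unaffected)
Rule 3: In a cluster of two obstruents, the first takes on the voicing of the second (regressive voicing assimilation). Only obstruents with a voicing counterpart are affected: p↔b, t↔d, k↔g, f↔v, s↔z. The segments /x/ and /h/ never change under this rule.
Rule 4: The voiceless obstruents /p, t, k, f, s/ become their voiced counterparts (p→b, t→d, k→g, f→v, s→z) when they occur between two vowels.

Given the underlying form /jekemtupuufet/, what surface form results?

Rule 1 (nasal place assimilation): /m/ precedes the alveolar consonant /t/, so it assimilates in place to [n]. /jekemtupuufet/ → jekentupuufet.
Rule 2 (intervocalic voicing): /k/ is a voiceless stop between vowels /e/ and /e/, so it voices to [g]. /p/ is a voiceless stop between vowels /u/ and /u/, so it voices to [b]. /jekentupuufet/ → jegentubuufet.
Rule 3 (regressive voicing assimilation): no segment meets the environment; /jegentubuufet/ is unchanged.
Rule 4 (intervocalic voicing): /f/ is a voiceless obstruent between vowels /u/ and /e/, so it voices to [v]. /jegentubuufet/ → jegentubuuvet.

jegentubuuvet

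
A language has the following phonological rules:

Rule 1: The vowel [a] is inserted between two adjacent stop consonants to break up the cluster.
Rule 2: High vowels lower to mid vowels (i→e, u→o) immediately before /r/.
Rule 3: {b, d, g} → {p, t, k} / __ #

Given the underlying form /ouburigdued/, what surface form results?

ouborigaduet

Rule 1 (stop-cluster a-epenthesis): /g/ and /d/ form a stop–stop cluster, so [a] is inserted between them. /ouburigdued/ → ouburigadued.
Rule 2 (pre-rhotic lowering): /u/ is a high vowel immediately before /r/, so it lowers to [o]. /ouburigadued/ → ouborigadued.
Rule 3 (final devoicing): /d/ is a voiced stop in word-final position, so it devoices to [t]. /ouborigadued/ → ouborigaduet.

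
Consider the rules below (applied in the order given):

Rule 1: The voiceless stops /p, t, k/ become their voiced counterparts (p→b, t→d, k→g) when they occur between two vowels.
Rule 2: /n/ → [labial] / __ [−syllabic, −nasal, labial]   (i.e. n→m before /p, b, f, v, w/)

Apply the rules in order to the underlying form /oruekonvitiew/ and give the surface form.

oruegomvidiew

Rule 1 (intervocalic voicing): /k/ is a voiceless stop between vowels /e/ and /o/, so it voices to [g]. /t/ is a voiceless stop between vowels /i/ and /i/, so it voices to [d]. /oruekonvitiew/ → oruegonvidiew.
Rule 2 (nasal place assimilation): /n/ precedes the labial consonant /v/, so it assimilates in place to [m]. /oruegonvidiew/ → oruegomvidiew.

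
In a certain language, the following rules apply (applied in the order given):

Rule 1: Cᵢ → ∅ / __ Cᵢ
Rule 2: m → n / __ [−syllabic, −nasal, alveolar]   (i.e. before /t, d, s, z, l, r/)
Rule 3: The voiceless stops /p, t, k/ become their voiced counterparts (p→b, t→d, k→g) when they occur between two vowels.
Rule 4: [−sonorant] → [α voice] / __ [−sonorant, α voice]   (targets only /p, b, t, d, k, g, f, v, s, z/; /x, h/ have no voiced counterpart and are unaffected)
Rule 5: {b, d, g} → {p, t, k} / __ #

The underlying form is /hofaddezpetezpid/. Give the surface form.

hofadespedespit

Rule 1 (degemination): /dd/ is a geminate; the first /d/ deletes. /hofaddezpetezpid/ → hofadezpetezpid.
Rule 2 (nasal place assimilation): no segment meets the environment; /hofadezpetezpid/ is unchanged.
Rule 3 (intervocalic voicing): /t/ is a voiceless stop between vowels /e/ and /e/, so it voices to [d]. /hofadezpetezpid/ → hofadezpedezpid.
Rule 4 (regressive voicing assimilation): /z/ precedes the voiceless obstruent /p/, so it devoices to [s] by assimilation. /z/ precedes the voiceless obstruent /p/, so it devoices to [s] by assimilation. /hofadezpedezpid/ → hofadespedespid.
Rule 5 (final devoicing): /d/ is a voiced stop in word-final position, so it devoices to [t]. /hofadespedespid/ → hofadespedespit.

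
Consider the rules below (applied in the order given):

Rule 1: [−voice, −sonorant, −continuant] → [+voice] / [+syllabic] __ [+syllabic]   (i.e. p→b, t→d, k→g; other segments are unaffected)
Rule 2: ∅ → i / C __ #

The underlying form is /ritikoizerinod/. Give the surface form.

Rule 1 (intervocalic voicing): /t/ is a voiceless stop between vowels /i/ and /i/, so it voices to [d]. /k/ is a voiceless stop between vowels /i/ and /o/, so it voices to [g]. /ritikoizerinod/ → ridigoizerinod.
Rule 2 (final i-epenthesis): the form ends in the consonant /d/, so [i] is inserted word-finally. /ridigoizerinod/ → ridigoizerinodi.

ridigoizerinodi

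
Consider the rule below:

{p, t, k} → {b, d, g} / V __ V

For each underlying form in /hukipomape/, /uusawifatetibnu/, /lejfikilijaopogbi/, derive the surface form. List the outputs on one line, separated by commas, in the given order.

hugibomabe, uusawifadedibnu, lejfigilijaobogbi

/hukipomape/: /k/ is a voiceless stop between vowels /u/ and /i/, so it voices to [g]. /p/ is a voiceless stop between vowels /i/ and /o/, so it voices to [b]. /p/ is a voiceless stop between vowels /a/ and /e/, so it voices to [b]. → [hugibomabe].
/uusawifatetibnu/: /t/ is a voiceless stop between vowels /a/ and /e/, so it voices to [d]. /t/ is a voiceless stop between vowels /e/ and /i/, so it voices to [d]. → [uusawifadedibnu].
/lejfikilijaopogbi/: /k/ is a voiceless stop between vowels /i/ and /i/, so it voices to [g]. /p/ is a voiceless stop between vowels /o/ and /o/, so it voices to [b]. → [lejfigilijaobogbi].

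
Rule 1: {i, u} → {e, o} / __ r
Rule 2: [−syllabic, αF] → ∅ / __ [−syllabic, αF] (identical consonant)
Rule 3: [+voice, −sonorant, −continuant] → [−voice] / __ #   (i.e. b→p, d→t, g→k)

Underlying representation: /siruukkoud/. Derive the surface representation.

seruukout

Rule 1 (pre-rhotic lowering): /i/ is a high vowel immediately before /r/, so it lowers to [e]. /siruukkoud/ → seruukkoud.
Rule 2 (degemination): /kk/ is a geminate; the first /k/ deletes. /seruukkoud/ → seruukoud.
Rule 3 (final devoicing): /d/ is a voiced stop in word-final position, so it devoices to [t]. /seruukoud/ → seruukout.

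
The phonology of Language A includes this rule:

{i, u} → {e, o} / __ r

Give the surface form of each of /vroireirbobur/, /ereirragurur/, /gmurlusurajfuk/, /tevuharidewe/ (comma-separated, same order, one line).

/vroireirbobur/: /i/ is a high vowel immediately before /r/, so it lowers to [e]. /i/ is a high vowel immediately before /r/, so it lowers to [e]. /u/ is a high vowel immediately before /r/, so it lowers to [o]. → [vroereerbobor].
/ereirragurur/: /i/ is a high vowel immediately before /r/, so it lowers to [e]. /u/ is a high vowel immediately before /r/, so it lowers to [o]. /u/ is a high vowel immediately before /r/, so it lowers to [o]. → [ereerragoror].
/gmurlusurajfuk/: /u/ is a high vowel immediately before /r/, so it lowers to [o]. /u/ is a high vowel immediately before /r/, so it lowers to [o]. → [gmorlusorajfuk].
/tevuharidewe/: the rule's environment is not met; surfaces unchanged as [tevuharidewe].

vroereerbobor, ereerragoror, gmorlusorajfuk, tevuharidewe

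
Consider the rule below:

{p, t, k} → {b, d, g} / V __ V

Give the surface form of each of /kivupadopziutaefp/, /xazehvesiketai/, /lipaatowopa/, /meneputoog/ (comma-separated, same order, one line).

kivubadopziudaefp, xazehvesigedai, libaadowoba, menebudoog

/kivupadopziutaefp/: /p/ is a voiceless stop between vowels /u/ and /a/, so it voices to [b]. /t/ is a voiceless stop between vowels /u/ and /a/, so it voices to [d]. → [kivubadopziudaefp].
/xazehvesiketai/: /k/ is a voiceless stop between vowels /i/ and /e/, so it voices to [g]. /t/ is a voiceless stop between vowels /e/ and /a/, so it voices to [d]. → [xazehvesigedai].
/lipaatowopa/: /p/ is a voiceless stop between vowels /i/ and /a/, so it voices to [b]. /t/ is a voiceless stop between vowels /a/ and /o/, so it voices to [d]. /p/ is a voiceless stop between vowels /o/ and /a/, so it voices to [b]. → [libaadowoba].
/meneputoog/: /p/ is a voiceless stop between vowels /e/ and /u/, so it voices to [b]. /t/ is a voiceless stop between vowels /u/ and /o/, so it voices to [d]. → [menebudoog].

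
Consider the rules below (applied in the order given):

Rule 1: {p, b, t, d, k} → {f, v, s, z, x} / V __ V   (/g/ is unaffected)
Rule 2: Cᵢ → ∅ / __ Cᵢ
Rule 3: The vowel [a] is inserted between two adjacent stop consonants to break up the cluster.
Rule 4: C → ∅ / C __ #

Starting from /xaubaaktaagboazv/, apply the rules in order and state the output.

xauvaakataagaboaz

Rule 1 (intervocalic spirantization): /b/ is a stop between vowels /u/ and /a/, so it spirantizes to the fricative [v]. /xaubaaktaagboazv/ → xauvaaktaagboazv.
Rule 2 (degemination): no segment meets the environment; /xauvaaktaagboazv/ is unchanged.
Rule 3 (stop-cluster a-epenthesis): /k/ and /t/ form a stop–stop cluster, so [a] is inserted between them. /g/ and /b/ form a stop–stop cluster, so [a] is inserted between them. /xauvaaktaagboazv/ → xauvaakataagaboazv.
Rule 4 (final cluster simplification): /v/ is the second consonant of a word-final cluster /zv/, so it deletes. /xauvaakataagaboazv/ → xauvaakataagaboaz.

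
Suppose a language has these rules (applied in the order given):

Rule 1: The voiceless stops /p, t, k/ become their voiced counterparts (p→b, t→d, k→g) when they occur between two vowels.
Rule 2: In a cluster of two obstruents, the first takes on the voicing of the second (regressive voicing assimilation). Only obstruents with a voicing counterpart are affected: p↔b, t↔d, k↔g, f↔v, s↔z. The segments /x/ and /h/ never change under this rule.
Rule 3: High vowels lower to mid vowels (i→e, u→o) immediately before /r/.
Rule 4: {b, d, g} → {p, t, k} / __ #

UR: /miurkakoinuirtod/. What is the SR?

Rule 1 (intervocalic voicing): /k/ is a voiceless stop between vowels /a/ and /o/, so it voices to [g]. /miurkakoinuirtod/ → miurkagoinuirtod.
Rule 2 (regressive voicing assimilation): no segment meets the environment; /miurkagoinuirtod/ is unchanged.
Rule 3 (pre-rhotic lowering): /u/ is a high vowel immediately before /r/, so it lowers to [o]. /i/ is a high vowel immediately before /r/, so it lowers to [e]. /miurkagoinuirtod/ → miorkagoinuertod.
Rule 4 (final devoicing): /d/ is a voiced stop in word-final position, so it devoices to [t]. /miorkagoinuertod/ → miorkagoinuertot.

miorkagoinuertot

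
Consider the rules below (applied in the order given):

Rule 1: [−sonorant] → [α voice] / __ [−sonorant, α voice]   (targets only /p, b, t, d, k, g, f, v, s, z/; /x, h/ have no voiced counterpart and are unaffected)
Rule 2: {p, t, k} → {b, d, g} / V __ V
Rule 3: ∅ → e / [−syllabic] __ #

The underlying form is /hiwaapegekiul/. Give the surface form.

hiwaabegegiule

Rule 1 (regressive voicing assimilation): no segment meets the environment; /hiwaapegekiul/ is unchanged.
Rule 2 (intervocalic voicing): /p/ is a voiceless stop between vowels /a/ and /e/, so it voices to [b]. /k/ is a voiceless stop between vowels /e/ and /i/, so it voices to [g]. /hiwaapegekiul/ → hiwaabegegiul.
Rule 3 (final e-epenthesis): the form ends in the consonant /l/, so [e] is inserted word-finally. /hiwaabegegiul/ → hiwaabegegiule.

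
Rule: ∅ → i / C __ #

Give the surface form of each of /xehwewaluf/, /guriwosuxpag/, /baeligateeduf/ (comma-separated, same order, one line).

/xehwewaluf/: the form ends in the consonant /f/, so [i] is inserted word-finally. → [xehwewalufi].
/guriwosuxpag/: the form ends in the consonant /g/, so [i] is inserted word-finally. → [guriwosuxpagi].
/baeligateeduf/: the form ends in the consonant /f/, so [i] is inserted word-finally. → [baeligateedufi].

xehwewalufi, guriwosuxpagi, baeligateedufi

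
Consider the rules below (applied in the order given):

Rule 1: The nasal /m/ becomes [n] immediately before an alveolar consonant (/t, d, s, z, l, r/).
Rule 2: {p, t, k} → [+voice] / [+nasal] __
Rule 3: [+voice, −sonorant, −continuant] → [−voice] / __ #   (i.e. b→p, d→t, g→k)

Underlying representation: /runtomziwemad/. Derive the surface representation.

Rule 1 (nasal place assimilation): /m/ precedes the alveolar consonant /z/, so it assimilates in place to [n]. /runtomziwemad/ → runtonziwemad.
Rule 2 (post-nasal voicing): /t/ is a voiceless stop immediately after the nasal /n/, so it voices to [d]. /runtonziwemad/ → rundonziwemad.
Rule 3 (final devoicing): /d/ is a voiced stop in word-final position, so it devoices to [t]. /rundonziwemad/ → rundonziwemat.

rundonziwemat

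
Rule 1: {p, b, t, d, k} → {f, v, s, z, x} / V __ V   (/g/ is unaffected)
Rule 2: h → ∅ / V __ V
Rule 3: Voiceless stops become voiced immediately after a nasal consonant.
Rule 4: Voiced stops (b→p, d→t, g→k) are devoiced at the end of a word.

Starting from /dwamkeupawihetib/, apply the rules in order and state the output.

dwamgeufawiesip

Rule 1 (intervocalic spirantization): /p/ is a stop between vowels /u/ and /a/, so it spirantizes to the fricative [f]. /t/ is a stop between vowels /e/ and /i/, so it spirantizes to the fricative [s]. /dwamkeupawihetib/ → dwamkeufawihesib.
Rule 2 (intervocalic h-deletion): /h/ occurs between vowels /i/ and /e/, so it deletes. /dwamkeufawihesib/ → dwamkeufawiesib.
Rule 3 (post-nasal voicing): /k/ is a voiceless stop immediately after the nasal /m/, so it voices to [g]. /dwamkeufawiesib/ → dwamgeufawiesib.
Rule 4 (final devoicing): /b/ is a voiced stop in word-final position, so it devoices to [p]. /dwamgeufawiesib/ → dwamgeufawiesip.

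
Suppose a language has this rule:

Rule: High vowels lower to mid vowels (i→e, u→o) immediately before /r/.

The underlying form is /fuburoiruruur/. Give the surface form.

Scanning /fuburoiruruur/: /u/ at position 2 is not in the conditioning environment; /u/ is a high vowel immediately before /r/, so it lowers to [o]; /i/ is a high vowel immediately before /r/, so it lowers to [e]; /u/ is a high vowel immediately before /r/, so it lowers to [o]; /u/ at position 11 is not in the conditioning environment; /u/ is a high vowel immediately before /r/, so it lowers to [o].
Result: [fuboroeroruor].

fuboroeroruor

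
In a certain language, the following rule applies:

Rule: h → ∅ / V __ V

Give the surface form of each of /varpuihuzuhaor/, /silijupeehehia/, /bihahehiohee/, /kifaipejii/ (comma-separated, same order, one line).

varpuiuzuaor, silijupeeeia, biaeioee, kifaipejii

/varpuihuzuhaor/: /h/ occurs between vowels /i/ and /u/, so it deletes. /h/ occurs between vowels /u/ and /a/, so it deletes. → [varpuiuzuaor].
/silijupeehehia/: /h/ occurs between vowels /e/ and /e/, so it deletes. /h/ occurs between vowels /e/ and /i/, so it deletes. → [silijupeeeia].
/bihahehiohee/: /h/ occurs between vowels /i/ and /a/, so it deletes. /h/ occurs between vowels /a/ and /e/, so it deletes. /h/ occurs between vowels /e/ and /i/, so it deletes. /h/ occurs between vowels /o/ and /e/, so it deletes. → [biaeioee].
/kifaipejii/: the rule's environment is not met; surfaces unchanged as [kifaipejii].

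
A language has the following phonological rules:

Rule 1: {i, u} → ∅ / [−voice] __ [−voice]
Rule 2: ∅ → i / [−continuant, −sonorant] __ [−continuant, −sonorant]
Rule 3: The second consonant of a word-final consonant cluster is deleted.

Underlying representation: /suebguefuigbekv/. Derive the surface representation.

suebiguefuigibek

Rule 1 (high vowel syncope): no segment meets the environment; /suebguefuigbekv/ is unchanged.
Rule 2 (stop-cluster i-epenthesis): /b/ and /g/ form a stop–stop cluster, so [i] is inserted between them. /g/ and /b/ form a stop–stop cluster, so [i] is inserted between them. /suebguefuigbekv/ → suebiguefuigibekv.
Rule 3 (final cluster simplification): /v/ is the second consonant of a word-final cluster /kv/, so it deletes. /suebiguefuigibekv/ → suebiguefuigibek.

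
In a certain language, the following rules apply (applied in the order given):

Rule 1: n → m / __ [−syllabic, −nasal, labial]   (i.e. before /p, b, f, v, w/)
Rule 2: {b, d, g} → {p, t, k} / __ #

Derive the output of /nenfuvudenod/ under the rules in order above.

Rule 1 (nasal place assimilation): /n/ precedes the labial consonant /f/, so it assimilates in place to [m]. /nenfuvudenod/ → nemfuvudenod.
Rule 2 (final devoicing): /d/ is a voiced stop in word-final position, so it devoices to [t]. /nemfuvudenod/ → nemfuvudenot.

nemfuvudenot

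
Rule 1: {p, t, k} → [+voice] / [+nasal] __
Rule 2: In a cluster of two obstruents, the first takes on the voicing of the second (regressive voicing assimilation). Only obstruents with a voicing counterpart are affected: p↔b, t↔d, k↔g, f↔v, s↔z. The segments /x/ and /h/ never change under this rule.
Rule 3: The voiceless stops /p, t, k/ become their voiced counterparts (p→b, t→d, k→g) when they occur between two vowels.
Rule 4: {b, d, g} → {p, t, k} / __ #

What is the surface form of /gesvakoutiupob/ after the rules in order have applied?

Rule 1 (post-nasal voicing): no segment meets the environment; /gesvakoutiupob/ is unchanged.
Rule 2 (regressive voicing assimilation): /s/ precedes the voiced obstruent /v/, so it voices to [z] by assimilation. /gesvakoutiupob/ → gezvakoutiupob.
Rule 3 (intervocalic voicing): /k/ is a voiceless stop between vowels /a/ and /o/, so it voices to [g]. /t/ is a voiceless stop between vowels /u/ and /i/, so it voices to [d]. /p/ is a voiceless stop between vowels /u/ and /o/, so it voices to [b]. /gezvakoutiupob/ → gezvagoudiubob.
Rule 4 (final devoicing): /b/ is a voiced stop in word-final position, so it devoices to [p]. /gezvagoudiubob/ → gezvagoudiubop.

gezvagoudiubop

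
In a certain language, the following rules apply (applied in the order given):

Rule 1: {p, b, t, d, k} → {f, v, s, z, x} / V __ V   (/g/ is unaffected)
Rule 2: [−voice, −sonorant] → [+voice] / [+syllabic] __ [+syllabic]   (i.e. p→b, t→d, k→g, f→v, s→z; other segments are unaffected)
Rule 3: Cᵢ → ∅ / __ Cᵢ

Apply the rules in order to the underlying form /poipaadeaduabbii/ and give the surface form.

Rule 1 (intervocalic spirantization): /p/ is a stop between vowels /i/ and /a/, so it spirantizes to the fricative [f]. /d/ is a stop between vowels /a/ and /e/, so it spirantizes to the fricative [z]. /d/ is a stop between vowels /a/ and /u/, so it spirantizes to the fricative [z]. /poipaadeaduabbii/ → poifaazeazuabbii.
Rule 2 (intervocalic voicing): /f/ is a voiceless obstruent between vowels /i/ and /a/, so it voices to [v]. /poifaazeazuabbii/ → poivaazeazuabbii.
Rule 3 (degemination): /bb/ is a geminate; the first /b/ deletes. /poivaazeazuabbii/ → poivaazeazuabii.

poivaazeazuabii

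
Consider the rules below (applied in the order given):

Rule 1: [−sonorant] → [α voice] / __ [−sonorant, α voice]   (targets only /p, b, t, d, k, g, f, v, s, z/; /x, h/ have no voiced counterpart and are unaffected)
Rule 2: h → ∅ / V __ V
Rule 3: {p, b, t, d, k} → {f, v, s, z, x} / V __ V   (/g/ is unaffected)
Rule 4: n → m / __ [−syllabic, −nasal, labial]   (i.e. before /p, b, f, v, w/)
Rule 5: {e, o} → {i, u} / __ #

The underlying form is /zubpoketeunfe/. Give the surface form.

zuppoxeseumfi

Rule 1 (regressive voicing assimilation): /b/ precedes the voiceless obstruent /p/, so it devoices to [p] by assimilation. /zubpoketeunfe/ → zuppoketeunfe.
Rule 2 (intervocalic h-deletion): no segment meets the environment; /zuppoketeunfe/ is unchanged.
Rule 3 (intervocalic spirantization): /k/ is a stop between vowels /o/ and /e/, so it spirantizes to the fricative [x]. /t/ is a stop between vowels /e/ and /e/, so it spirantizes to the fricative [s]. /zuppoketeunfe/ → zuppoxeseunfe.
Rule 4 (nasal place assimilation): /n/ precedes the labial consonant /f/, so it assimilates in place to [m]. /zuppoxeseunfe/ → zuppoxeseumfe.
Rule 5 (final vowel raising): /e/ is a mid vowel in word-final position, so it raises to [i]. /zuppoxeseumfe/ → zuppoxeseumfi.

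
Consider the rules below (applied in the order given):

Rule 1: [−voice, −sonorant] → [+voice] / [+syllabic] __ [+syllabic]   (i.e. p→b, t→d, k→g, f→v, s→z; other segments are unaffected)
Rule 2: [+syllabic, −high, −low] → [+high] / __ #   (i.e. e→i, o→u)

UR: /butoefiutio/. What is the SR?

Rule 1 (intervocalic voicing): /t/ is a voiceless obstruent between vowels /u/ and /o/, so it voices to [d]. /f/ is a voiceless obstruent between vowels /e/ and /i/, so it voices to [v]. /t/ is a voiceless obstruent between vowels /u/ and /i/, so it voices to [d]. /butoefiutio/ → budoeviudio.
Rule 2 (final vowel raising): /o/ is a mid vowel in word-final position, so it raises to [u]. /budoeviudio/ → budoeviudiu.

budoeviudiu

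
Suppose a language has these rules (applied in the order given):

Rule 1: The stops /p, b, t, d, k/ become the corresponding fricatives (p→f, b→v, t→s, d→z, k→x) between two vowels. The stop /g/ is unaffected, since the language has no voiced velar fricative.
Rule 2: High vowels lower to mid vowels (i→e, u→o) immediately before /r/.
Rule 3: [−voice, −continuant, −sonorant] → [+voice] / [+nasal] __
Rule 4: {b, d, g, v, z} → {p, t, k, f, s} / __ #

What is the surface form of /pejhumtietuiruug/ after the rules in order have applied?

Rule 1 (intervocalic spirantization): /t/ is a stop between vowels /e/ and /u/, so it spirantizes to the fricative [s]. /pejhumtietuiruug/ → pejhumtiesuiruug.
Rule 2 (pre-rhotic lowering): /i/ is a high vowel immediately before /r/, so it lowers to [e]. /pejhumtiesuiruug/ → pejhumtiesueruug.
Rule 3 (post-nasal voicing): /t/ is a voiceless stop immediately after the nasal /m/, so it voices to [d]. /pejhumtiesueruug/ → pejhumdiesueruug.
Rule 4 (final devoicing): /g/ is a voiced obstruent in word-final position, so it devoices to [k]. /pejhumdiesueruug/ → pejhumdiesueruuk.

pejhumdiesueruuk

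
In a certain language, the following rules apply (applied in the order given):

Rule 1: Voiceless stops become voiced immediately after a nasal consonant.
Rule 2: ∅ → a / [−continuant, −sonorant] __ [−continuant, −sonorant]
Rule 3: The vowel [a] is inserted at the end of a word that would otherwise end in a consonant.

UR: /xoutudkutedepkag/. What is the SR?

Rule 1 (post-nasal voicing): no segment meets the environment; /xoutudkutedepkag/ is unchanged.
Rule 2 (stop-cluster a-epenthesis): /d/ and /k/ form a stop–stop cluster, so [a] is inserted between them. /p/ and /k/ form a stop–stop cluster, so [a] is inserted between them. /xoutudkutedepkag/ → xoutudakutedepakag.
Rule 3 (final a-epenthesis): the form ends in the consonant /g/, so [a] is inserted word-finally. /xoutudakutedepakag/ → xoutudakutedepakaga.

xoutudakutedepakaga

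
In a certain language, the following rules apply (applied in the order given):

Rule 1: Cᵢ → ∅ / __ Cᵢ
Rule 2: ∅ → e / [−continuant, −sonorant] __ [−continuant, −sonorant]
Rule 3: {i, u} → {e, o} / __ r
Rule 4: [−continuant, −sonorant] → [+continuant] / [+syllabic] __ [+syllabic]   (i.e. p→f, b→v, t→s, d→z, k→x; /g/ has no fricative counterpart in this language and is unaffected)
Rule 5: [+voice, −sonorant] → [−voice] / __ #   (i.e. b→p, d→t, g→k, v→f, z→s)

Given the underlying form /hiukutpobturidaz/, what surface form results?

Rule 1 (degemination): no segment meets the environment; /hiukutpobturidaz/ is unchanged.
Rule 2 (stop-cluster e-epenthesis): /t/ and /p/ form a stop–stop cluster, so [e] is inserted between them. /b/ and /t/ form a stop–stop cluster, so [e] is inserted between them. /hiukutpobturidaz/ → hiukutepobeturidaz.
Rule 3 (pre-rhotic lowering): /u/ is a high vowel immediately before /r/, so it lowers to [o]. /hiukutepobeturidaz/ → hiukutepobetoridaz.
Rule 4 (intervocalic spirantization): /k/ is a stop between vowels /u/ and /u/, so it spirantizes to the fricative [x]. /t/ is a stop between vowels /u/ and /e/, so it spirantizes to the fricative [s]. /p/ is a stop between vowels /e/ and /o/, so it spirantizes to the fricative [f]. /b/ is a stop between vowels /o/ and /e/, so it spirantizes to the fricative [v]. /t/ is a stop between vowels /e/ and /o/, so it spirantizes to the fricative [s]. /d/ is a stop between vowels /i/ and /a/, so it spirantizes to the fricative [z]. /hiukutepobetoridaz/ → hiuxusefovesorizaz.
Rule 5 (final devoicing): /z/ is a voiced obstruent in word-final position, so it devoices to [s]. /hiuxusefovesorizaz/ → hiuxusefovesorizas.

hiuxusefovesorizas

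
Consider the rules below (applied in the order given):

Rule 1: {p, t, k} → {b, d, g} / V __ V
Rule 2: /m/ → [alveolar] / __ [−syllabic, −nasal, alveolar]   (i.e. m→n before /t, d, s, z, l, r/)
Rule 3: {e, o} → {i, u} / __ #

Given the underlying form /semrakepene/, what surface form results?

senragebeni

Rule 1 (intervocalic voicing): /k/ is a voiceless stop between vowels /a/ and /e/, so it voices to [g]. /p/ is a voiceless stop between vowels /e/ and /e/, so it voices to [b]. /semrakepene/ → semragebene.
Rule 2 (nasal place assimilation): /m/ precedes the alveolar consonant /r/, so it assimilates in place to [n]. /semragebene/ → senragebene.
Rule 3 (final vowel raising): /e/ is a mid vowel in word-final position, so it raises to [i]. /senragebene/ → senragebeni.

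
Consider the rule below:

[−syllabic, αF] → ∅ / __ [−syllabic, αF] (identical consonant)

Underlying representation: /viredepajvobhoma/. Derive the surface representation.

No segment of /viredepajvobhoma/ meets the structural description of the rule, so the form surfaces unchanged.

viredepajvobhoma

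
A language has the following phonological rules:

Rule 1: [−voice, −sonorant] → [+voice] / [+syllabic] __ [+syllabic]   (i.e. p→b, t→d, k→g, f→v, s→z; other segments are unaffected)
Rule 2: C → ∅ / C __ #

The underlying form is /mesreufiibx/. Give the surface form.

mesreuviib

Rule 1 (intervocalic voicing): /f/ is a voiceless obstruent between vowels /u/ and /i/, so it voices to [v]. /mesreufiibx/ → mesreuviibx.
Rule 2 (final cluster simplification): /x/ is the second consonant of a word-final cluster /bx/, so it deletes. /mesreuviibx/ → mesreuviib.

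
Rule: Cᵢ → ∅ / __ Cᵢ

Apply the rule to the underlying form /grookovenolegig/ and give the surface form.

No segment of /grookovenolegig/ meets the structural description of the rule, so the form surfaces unchanged.

grookovenolegig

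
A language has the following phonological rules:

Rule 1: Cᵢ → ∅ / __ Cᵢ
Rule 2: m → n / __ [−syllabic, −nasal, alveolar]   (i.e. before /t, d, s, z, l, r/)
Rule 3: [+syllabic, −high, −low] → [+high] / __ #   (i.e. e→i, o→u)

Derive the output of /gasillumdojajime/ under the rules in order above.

gasilundojajimi

Rule 1 (degemination): /ll/ is a geminate; the first /l/ deletes. /gasillumdojajime/ → gasilumdojajime.
Rule 2 (nasal place assimilation): /m/ precedes the alveolar consonant /d/, so it assimilates in place to [n]. /gasilumdojajime/ → gasilundojajime.
Rule 3 (final vowel raising): /e/ is a mid vowel in word-final position, so it raises to [i]. /gasilundojajime/ → gasilundojajimi.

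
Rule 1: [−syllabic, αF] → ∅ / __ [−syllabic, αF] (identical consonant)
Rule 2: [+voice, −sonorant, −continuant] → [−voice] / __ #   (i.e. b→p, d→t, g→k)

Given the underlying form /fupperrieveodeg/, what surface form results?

Rule 1 (degemination): /pp/ is a geminate; the first /p/ deletes. /rr/ is a geminate; the first /r/ deletes. /fupperrieveodeg/ → fuperieveodeg.
Rule 2 (final devoicing): /g/ is a voiced stop in word-final position, so it devoices to [k]. /fuperieveodeg/ → fuperieveodek.

fuperieveodek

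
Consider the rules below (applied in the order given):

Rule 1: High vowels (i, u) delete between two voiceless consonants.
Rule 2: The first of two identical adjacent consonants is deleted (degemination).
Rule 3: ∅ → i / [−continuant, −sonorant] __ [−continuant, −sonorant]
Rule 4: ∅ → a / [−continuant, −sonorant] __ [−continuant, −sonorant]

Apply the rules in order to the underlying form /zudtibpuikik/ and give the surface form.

Rule 1 (high vowel syncope): /i/ is a high vowel flanked by voiceless consonants /k/ and /k/, so it deletes. /zudtibpuikik/ → zudtibpuikk.
Rule 2 (degemination): /kk/ is a geminate; the first /k/ deletes. /zudtibpuikk/ → zudtibpuik.
Rule 3 (stop-cluster i-epenthesis): /d/ and /t/ form a stop–stop cluster, so [i] is inserted between them. /b/ and /p/ form a stop–stop cluster, so [i] is inserted between them. /zudtibpuik/ → zuditibipuik.
Rule 4 (stop-cluster a-epenthesis): no segment meets the environment; /zuditibipuik/ is unchanged.

zuditibipuik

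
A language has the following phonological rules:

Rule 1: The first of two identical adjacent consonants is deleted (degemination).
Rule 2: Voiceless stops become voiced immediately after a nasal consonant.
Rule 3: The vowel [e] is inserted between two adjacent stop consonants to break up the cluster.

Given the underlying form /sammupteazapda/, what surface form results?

Rule 1 (degemination): /mm/ is a geminate; the first /m/ deletes. /sammupteazapda/ → samupteazapda.
Rule 2 (post-nasal voicing): no segment meets the environment; /samupteazapda/ is unchanged.
Rule 3 (stop-cluster e-epenthesis): /p/ and /t/ form a stop–stop cluster, so [e] is inserted between them. /p/ and /d/ form a stop–stop cluster, so [e] is inserted between them. /samupteazapda/ → samupeteazapeda.

samupeteazapeda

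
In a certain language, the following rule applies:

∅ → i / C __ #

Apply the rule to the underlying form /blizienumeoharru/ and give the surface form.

No segment of /blizienumeoharru/ meets the structural description of the rule, so the form surfaces unchanged.

blizienumeoharru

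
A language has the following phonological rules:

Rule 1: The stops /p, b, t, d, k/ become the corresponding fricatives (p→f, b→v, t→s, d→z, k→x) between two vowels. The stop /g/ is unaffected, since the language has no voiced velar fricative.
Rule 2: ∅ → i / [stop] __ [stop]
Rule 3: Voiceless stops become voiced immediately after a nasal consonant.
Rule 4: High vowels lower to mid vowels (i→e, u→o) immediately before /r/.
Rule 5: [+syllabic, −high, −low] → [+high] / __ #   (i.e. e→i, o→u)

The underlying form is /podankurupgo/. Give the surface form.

pozangorupigu

Rule 1 (intervocalic spirantization): /d/ is a stop between vowels /o/ and /a/, so it spirantizes to the fricative [z]. /podankurupgo/ → pozankurupgo.
Rule 2 (stop-cluster i-epenthesis): /p/ and /g/ form a stop–stop cluster, so [i] is inserted between them. /pozankurupgo/ → pozankurupigo.
Rule 3 (post-nasal voicing): /k/ is a voiceless stop immediately after the nasal /n/, so it voices to [g]. /pozankurupigo/ → pozangurupigo.
Rule 4 (pre-rhotic lowering): /u/ is a high vowel immediately before /r/, so it lowers to [o]. /pozangurupigo/ → pozangorupigo.
Rule 5 (final vowel raising): /o/ is a mid vowel in word-final position, so it raises to [u]. /pozangorupigo/ → pozangorupigu.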